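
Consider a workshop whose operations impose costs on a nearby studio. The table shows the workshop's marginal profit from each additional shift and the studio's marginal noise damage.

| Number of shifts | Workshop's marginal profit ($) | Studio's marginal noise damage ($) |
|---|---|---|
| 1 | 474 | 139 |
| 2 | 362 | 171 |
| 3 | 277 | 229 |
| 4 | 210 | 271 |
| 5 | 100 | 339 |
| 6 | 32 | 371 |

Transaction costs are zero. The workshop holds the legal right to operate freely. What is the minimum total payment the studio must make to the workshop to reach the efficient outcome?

Left alone the workshop would choose level 6 (marginal profit stays positive).
Efficient level: k* = 3 (marginal profit ≥ marginal noise damage through 3).
The studio must at least cover the workshop's forgone profit from cutting 6→3: 210 + 100 + 32 = 342.

$342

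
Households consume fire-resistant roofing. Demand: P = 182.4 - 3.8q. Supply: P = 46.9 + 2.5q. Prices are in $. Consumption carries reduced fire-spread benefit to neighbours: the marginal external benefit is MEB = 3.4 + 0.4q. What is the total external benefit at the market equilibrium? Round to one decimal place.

Market equilibrium (private): 46.9 + 2.5q = 182.4 - 3.8q → q_m = 21.5079.
Total external benefit = ∫₀^{q_m} (3.4 + 0.4q) dq = 3.4×21.5079 + ½×0.4×21.5079² = 165.6448.

$165.6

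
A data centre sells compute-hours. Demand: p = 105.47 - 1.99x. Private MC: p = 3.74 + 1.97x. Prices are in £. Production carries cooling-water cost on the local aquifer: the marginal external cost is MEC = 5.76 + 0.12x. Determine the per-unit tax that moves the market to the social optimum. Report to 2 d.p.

tax = £8.58 per unit

Social marginal cost = private MC + MEC = 9.50 + 2.09x.
Set SMC = demand: 9.50 + 2.09x = 105.47 - 1.99x → x* = 23.5221.
The Pigouvian tax equals MEC at x*: 5.76 + 0.12×23.5221 = 8.5827.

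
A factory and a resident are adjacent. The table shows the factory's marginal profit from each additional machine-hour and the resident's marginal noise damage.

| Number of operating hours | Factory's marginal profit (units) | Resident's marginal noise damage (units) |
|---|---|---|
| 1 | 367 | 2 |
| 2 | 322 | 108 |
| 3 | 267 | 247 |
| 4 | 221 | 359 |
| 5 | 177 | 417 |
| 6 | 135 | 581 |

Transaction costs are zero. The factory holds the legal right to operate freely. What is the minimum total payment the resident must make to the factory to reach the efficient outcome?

Left alone the factory would choose level 6 (marginal profit stays positive).
Efficient level: k* = 3 (marginal profit ≥ marginal noise damage through 3).
The resident must at least cover the factory's forgone profit from cutting 6→3: 221 + 177 + 135 = 533.

533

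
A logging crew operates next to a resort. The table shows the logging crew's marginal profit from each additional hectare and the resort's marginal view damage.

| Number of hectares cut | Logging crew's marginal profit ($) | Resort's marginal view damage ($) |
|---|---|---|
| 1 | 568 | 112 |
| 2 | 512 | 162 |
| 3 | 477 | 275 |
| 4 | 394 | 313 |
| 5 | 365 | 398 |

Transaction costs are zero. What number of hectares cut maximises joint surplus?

4

Bargaining reaches the level where marginal profit last exceeds marginal view damage.
That holds through level 4 (394 ≥ 313) but not at 5 (365 < 398).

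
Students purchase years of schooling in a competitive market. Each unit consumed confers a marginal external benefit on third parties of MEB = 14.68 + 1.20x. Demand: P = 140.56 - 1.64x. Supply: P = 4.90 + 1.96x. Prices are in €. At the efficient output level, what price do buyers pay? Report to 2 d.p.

Social marginal benefit = demand + MEB = 155.24 - 0.44x.
Set SMB = MC: 155.24 - 0.44x = 4.90 + 1.96x → x* = 62.6417.
Consumer price on the demand curve at x*: 140.56 − 1.64×62.6417 = 37.8276.

P = €37.83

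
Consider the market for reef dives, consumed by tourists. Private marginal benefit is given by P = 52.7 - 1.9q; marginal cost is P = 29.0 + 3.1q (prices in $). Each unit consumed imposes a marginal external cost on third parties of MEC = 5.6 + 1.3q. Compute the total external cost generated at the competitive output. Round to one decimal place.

Market equilibrium (private): 29.0 + 3.1q = 52.7 - 1.9q → q_m = 4.7400.
Total external cost = ∫₀^{q_m} (5.6 + 1.3q) dq = 5.6×4.7400 + ½×1.3×4.7400² = 41.1479.

$41.1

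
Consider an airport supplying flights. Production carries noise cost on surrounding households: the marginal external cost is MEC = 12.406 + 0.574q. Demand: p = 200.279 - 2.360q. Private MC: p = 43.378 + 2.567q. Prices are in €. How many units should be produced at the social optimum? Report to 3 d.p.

Social marginal cost = private MC + MEC = 55.784 + 3.141q.
Set SMC = demand: 55.784 + 3.141q = 200.279 - 2.360q → q* = 26.2670.

q* = 26.267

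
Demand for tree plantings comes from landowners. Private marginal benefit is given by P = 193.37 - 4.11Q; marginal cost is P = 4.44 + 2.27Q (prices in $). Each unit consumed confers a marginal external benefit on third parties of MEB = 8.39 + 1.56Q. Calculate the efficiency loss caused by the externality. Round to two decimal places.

Market equilibrium (private): 4.44 + 2.27Q = 193.37 - 4.11Q → Q_m = 29.6129.
Social marginal benefit = demand + MEB = 201.76 - 2.55Q.
Set SMB = MC: 201.76 - 2.55Q = 4.44 + 2.27Q → Q* = 40.9378.
Between Q* and Q_m the wedge SMB − MC runs linearly from 0 to MEB(Q_m), so the loss is a triangle.
DWL = ½ × 11.3249 × 54.5861 = 309.0911.

DWL = $309.09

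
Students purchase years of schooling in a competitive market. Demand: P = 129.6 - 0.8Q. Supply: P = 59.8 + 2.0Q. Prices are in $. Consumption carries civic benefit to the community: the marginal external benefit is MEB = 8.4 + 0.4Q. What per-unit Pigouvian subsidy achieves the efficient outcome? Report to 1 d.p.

subsidy = $21.4 per unit

Social marginal benefit = demand + MEB = 138.0 - 0.4Q.
Set SMB = MC: 138.0 - 0.4Q = 59.8 + 2.0Q → Q* = 32.5833.
The Pigouvian subsidy equals MEB at Q*: 8.4 + 0.4×32.5833 = 21.4333.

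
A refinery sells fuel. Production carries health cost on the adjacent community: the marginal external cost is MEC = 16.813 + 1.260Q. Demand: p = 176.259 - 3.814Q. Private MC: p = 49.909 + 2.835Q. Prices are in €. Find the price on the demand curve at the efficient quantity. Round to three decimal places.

Social marginal cost = private MC + MEC = 66.722 + 4.095Q.
Set SMC = demand: 66.722 + 4.095Q = 176.259 - 3.814Q → Q* = 13.8497.
Consumer price on the demand curve at Q*: 176.259 − 3.814×13.8497 = 123.4362.

P = €123.436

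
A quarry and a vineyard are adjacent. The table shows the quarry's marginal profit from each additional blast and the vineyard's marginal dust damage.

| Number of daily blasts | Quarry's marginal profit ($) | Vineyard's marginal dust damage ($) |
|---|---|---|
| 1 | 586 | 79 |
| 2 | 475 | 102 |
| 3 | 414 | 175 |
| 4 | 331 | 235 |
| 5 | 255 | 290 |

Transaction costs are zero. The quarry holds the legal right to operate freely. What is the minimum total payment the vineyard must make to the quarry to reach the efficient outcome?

Left alone the quarry would choose level 5 (marginal profit stays positive).
Efficient level: k* = 4 (marginal profit ≥ marginal dust damage through 4).
The vineyard must at least cover the quarry's forgone profit from cutting 5→4: 255 = 255.

$255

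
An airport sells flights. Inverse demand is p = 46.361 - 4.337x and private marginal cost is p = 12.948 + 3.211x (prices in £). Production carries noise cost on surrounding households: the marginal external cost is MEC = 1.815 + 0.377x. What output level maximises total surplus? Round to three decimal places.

x* = 3.987

Social marginal cost = private MC + MEC = 14.763 + 3.588x.
Set SMC = demand: 14.763 + 3.588x = 46.361 - 4.337x → x* = 3.9871.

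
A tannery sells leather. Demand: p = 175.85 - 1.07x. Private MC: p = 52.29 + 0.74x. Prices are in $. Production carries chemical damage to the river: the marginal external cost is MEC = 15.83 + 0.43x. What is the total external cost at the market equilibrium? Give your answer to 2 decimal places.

Market equilibrium (private): 52.29 + 0.74x = 175.85 - 1.07x → x_m = 68.2652.
Total external cost = ∫₀^{x_m} (15.83 + 0.43x) dx = 15.83×68.2652 + ½×0.43×68.2652² = 2082.5677.

$2082.57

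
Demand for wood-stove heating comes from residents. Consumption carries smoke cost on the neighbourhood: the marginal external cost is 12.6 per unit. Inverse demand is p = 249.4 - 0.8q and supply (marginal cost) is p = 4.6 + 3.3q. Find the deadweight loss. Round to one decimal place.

DWL = 19.4

Market equilibrium (private): 4.6 + 3.3q = 249.4 - 0.8q → q_m = 59.7073.
Social marginal benefit = demand − MEC = 236.8 - 0.8q.
Set SMB = MC: 236.8 - 0.8q = 4.6 + 3.3q → q* = 56.6341.
Between q* and q_m the wedge MC − SMB runs linearly from 0 to MEC(q_m), so the loss is a triangle.
DWL = ½ × 3.0732 × 12.6000 = 19.3612.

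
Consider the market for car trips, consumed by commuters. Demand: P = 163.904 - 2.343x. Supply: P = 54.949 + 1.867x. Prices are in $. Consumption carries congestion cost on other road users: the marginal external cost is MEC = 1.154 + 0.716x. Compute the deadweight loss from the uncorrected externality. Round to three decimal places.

Market equilibrium (private): 54.949 + 1.867x = 163.904 - 2.343x → x_m = 25.8800.
Social marginal benefit = demand − MEC = 162.750 - 3.059x.
Set SMB = MC: 162.750 - 3.059x = 54.949 + 1.867x → x* = 21.8841.
The welfare-loss triangle has base |x_m − x*| and height MEC(x_m) (the vertical gap between SMB and MC is zero at x* and MEC at x_m).
DWL = ½ × 3.9959 × 19.6841 = 39.3278.

DWL = $39.328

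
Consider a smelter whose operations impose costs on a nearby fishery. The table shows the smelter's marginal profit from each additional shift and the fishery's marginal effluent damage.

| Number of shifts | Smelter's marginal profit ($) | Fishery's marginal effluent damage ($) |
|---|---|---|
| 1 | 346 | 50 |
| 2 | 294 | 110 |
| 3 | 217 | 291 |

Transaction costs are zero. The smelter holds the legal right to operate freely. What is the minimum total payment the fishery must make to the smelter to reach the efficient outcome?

Left alone the smelter would choose level 3 (marginal profit stays positive).
Efficient level: k* = 2 (marginal profit ≥ marginal effluent damage through 2).
The fishery must at least cover the smelter's forgone profit from cutting 3→2: 217 = 217.

$217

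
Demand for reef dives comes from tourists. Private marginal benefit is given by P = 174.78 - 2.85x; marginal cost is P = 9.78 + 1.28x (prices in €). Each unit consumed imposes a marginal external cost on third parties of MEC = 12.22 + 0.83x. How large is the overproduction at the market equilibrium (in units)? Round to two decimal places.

Market equilibrium (private): 9.78 + 1.28x = 174.78 - 2.85x → x_m = 39.9516.
Social marginal benefit = demand − MEC = 162.56 - 3.68x.
Set SMB = MC: 162.56 - 3.68x = 9.78 + 1.28x → x* = 30.8024.
Gap = |39.9516 − 30.8024| = 9.1492.

9.15 units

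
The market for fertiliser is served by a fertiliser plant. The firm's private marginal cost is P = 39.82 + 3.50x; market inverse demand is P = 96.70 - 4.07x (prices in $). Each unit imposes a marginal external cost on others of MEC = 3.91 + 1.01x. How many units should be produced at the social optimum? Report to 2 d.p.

Social marginal cost = private MC + MEC = 43.73 + 4.51x.
Set SMC = demand: 43.73 + 4.51x = 96.70 - 4.07x → x* = 6.1737.

x* = 6.17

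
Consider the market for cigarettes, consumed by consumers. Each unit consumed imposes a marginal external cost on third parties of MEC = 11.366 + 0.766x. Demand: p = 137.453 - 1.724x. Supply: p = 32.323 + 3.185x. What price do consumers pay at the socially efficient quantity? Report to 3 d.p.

Social marginal benefit = demand − MEC = 126.087 - 2.490x.
Set SMB = MC: 126.087 - 2.490x = 32.323 + 3.185x → x* = 16.5223.
Consumer price on the demand curve at x*: 137.453 − 1.724×16.5223 = 108.9686.

P = 108.969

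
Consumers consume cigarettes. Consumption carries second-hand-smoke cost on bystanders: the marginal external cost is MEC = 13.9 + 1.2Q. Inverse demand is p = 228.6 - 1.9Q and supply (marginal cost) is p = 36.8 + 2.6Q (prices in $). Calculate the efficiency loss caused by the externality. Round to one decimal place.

DWL = $371.1

Market equilibrium (private): 36.8 + 2.6Q = 228.6 - 1.9Q → Q_m = 42.6222.
Social marginal benefit = demand − MEC = 214.7 - 3.1Q.
Set SMB = MC: 214.7 - 3.1Q = 36.8 + 2.6Q → Q* = 31.2105.
Between Q* and Q_m the wedge MC − SMB runs linearly from 0 to MEC(Q_m), so the loss is a triangle.
DWL = ½ × 11.4117 × 65.0467 = 371.1467.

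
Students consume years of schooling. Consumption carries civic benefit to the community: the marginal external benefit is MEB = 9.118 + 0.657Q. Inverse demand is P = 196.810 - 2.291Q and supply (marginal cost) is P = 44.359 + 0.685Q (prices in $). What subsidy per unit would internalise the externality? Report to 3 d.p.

subsidy = $54.892 per unit

Social marginal benefit = demand + MEB = 205.928 - 1.634Q.
Set SMB = MC: 205.928 - 1.634Q = 44.359 + 0.685Q → Q* = 69.6718.
The Pigouvian subsidy equals MEB at Q*: 9.118 + 0.657×69.6718 = 54.8924.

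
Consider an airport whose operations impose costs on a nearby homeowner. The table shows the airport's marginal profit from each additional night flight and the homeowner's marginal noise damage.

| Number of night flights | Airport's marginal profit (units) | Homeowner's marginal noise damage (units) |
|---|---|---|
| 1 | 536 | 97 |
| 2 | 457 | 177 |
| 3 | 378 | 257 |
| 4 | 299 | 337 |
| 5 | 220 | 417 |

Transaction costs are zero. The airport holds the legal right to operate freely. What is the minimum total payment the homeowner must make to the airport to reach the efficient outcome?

Left alone the airport would choose level 5 (marginal profit stays positive).
Efficient level: k* = 3 (marginal profit ≥ marginal noise damage through 3).
The homeowner must at least cover the airport's forgone profit from cutting 5→3: 299 + 220 = 519.

519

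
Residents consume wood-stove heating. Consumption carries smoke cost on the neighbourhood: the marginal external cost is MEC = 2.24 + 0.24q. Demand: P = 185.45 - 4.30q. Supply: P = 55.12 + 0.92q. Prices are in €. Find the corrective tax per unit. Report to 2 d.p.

tax = €7.87 per unit

Social marginal benefit = demand − MEC = 183.21 - 4.54q.
Set SMB = MC: 183.21 - 4.54q = 55.12 + 0.92q → q* = 23.4597.
The Pigouvian tax equals MEC at q*: 2.24 + 0.24×23.4597 = 7.8703.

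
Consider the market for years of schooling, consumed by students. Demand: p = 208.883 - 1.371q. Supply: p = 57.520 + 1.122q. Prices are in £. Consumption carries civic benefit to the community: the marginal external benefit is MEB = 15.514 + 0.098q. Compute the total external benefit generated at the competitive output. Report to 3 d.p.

Market equilibrium (private): 57.520 + 1.122q = 208.883 - 1.371q → q_m = 60.7152.
Total external benefit = ∫₀^{q_m} (15.514 + 0.098q) dq = 15.514×60.7152 + ½×0.098×60.7152² = 1122.5661.

£1122.566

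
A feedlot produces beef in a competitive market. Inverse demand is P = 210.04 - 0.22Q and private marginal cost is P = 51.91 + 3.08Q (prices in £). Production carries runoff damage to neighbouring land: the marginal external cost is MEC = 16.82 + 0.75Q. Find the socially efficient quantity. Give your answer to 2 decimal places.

Social marginal cost = private MC + MEC = 68.73 + 3.83Q.
Set SMC = demand: 68.73 + 3.83Q = 210.04 - 0.22Q → Q* = 34.8914.

Q* = 34.89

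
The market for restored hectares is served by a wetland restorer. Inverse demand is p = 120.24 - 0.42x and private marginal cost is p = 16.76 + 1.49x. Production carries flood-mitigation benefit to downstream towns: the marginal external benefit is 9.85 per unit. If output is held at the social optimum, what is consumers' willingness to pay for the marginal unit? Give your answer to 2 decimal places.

Social marginal cost = private MC − MEB = 6.91 + 1.49x.
Set SMC = demand: 6.91 + 1.49x = 120.24 - 0.42x → x* = 59.3351.
Consumer price on the demand curve at x*: 120.24 − 0.42×59.3351 = 95.3193.

P = 95.32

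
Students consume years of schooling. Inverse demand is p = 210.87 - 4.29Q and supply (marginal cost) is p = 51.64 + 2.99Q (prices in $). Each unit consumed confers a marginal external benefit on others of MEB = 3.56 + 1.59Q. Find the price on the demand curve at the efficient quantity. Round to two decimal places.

Social marginal benefit = demand + MEB = 214.43 - 2.70Q.
Set SMB = MC: 214.43 - 2.70Q = 51.64 + 2.99Q → Q* = 28.6098.
Consumer price on the demand curve at Q*: 210.87 − 4.29×28.6098 = 88.1340.

P = $88.13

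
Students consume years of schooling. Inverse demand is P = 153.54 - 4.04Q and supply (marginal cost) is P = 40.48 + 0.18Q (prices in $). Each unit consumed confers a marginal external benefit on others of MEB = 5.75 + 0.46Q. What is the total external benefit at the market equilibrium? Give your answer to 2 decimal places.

$319.14

Market equilibrium (private): 40.48 + 0.18Q = 153.54 - 4.04Q → Q_m = 26.7915.
Total external benefit = ∫₀^{Q_m} (5.75 + 0.46Q) dQ = 5.75×26.7915 + ½×0.46×26.7915² = 319.1416.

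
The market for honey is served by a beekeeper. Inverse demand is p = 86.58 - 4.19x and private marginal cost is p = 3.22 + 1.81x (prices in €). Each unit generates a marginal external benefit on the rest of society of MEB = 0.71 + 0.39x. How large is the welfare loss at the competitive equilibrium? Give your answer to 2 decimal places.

Market equilibrium (private): 3.22 + 1.81x = 86.58 - 4.19x → x_m = 13.8933.
Social marginal cost = private MC − MEB = 2.51 + 1.42x.
Set SMC = demand: 2.51 + 1.42x = 86.58 - 4.19x → x* = 14.9857.
Height of the DWL triangle at x_m is demand(x_m) − SMC(x_m) = MEB(x_m) = 6.1284.
DWL = ½ × 1.0924 × 6.1284 = 3.3473.

DWL = €3.35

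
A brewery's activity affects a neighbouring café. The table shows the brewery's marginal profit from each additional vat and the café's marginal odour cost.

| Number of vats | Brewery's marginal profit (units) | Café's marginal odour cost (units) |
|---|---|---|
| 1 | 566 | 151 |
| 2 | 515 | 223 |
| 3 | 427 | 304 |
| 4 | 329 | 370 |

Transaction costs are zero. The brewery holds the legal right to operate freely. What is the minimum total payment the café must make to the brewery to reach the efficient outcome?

329

Left alone the brewery would choose level 4 (marginal profit stays positive).
Efficient level: k* = 3 (marginal profit ≥ marginal odour cost through 3).
The café must at least cover the brewery's forgone profit from cutting 4→3: 329 = 329.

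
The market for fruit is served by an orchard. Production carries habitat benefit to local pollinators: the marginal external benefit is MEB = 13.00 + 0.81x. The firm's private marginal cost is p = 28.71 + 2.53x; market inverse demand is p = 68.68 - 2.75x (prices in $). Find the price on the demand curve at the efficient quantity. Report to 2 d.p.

P = $36.09

Social marginal cost = private MC − MEB = 15.71 + 1.72x.
Set SMC = demand: 15.71 + 1.72x = 68.68 - 2.75x → x* = 11.8501.
Consumer price on the demand curve at x*: 68.68 − 2.75×11.8501 = 36.0922.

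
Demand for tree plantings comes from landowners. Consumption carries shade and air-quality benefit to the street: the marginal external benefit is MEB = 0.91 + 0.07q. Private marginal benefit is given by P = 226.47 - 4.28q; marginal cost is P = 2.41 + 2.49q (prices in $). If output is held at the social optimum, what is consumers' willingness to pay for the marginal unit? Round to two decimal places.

Social marginal benefit = demand + MEB = 227.38 - 4.21q.
Set SMB = MC: 227.38 - 4.21q = 2.41 + 2.49q → q* = 33.5776.
Consumer price on the demand curve at q*: 226.47 − 4.28×33.5776 = 82.7579.

P = $82.76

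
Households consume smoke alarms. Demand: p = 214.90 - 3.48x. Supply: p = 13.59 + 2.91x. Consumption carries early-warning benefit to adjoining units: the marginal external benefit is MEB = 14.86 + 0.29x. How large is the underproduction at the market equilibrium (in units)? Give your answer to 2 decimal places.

3.93 units

Market equilibrium (private): 13.59 + 2.91x = 214.90 - 3.48x → x_m = 31.5039.
Social marginal benefit = demand + MEB = 229.76 - 3.19x.
Set SMB = MC: 229.76 - 3.19x = 13.59 + 2.91x → x* = 35.4377.
Gap = |31.5039 − 35.4377| = 3.9338.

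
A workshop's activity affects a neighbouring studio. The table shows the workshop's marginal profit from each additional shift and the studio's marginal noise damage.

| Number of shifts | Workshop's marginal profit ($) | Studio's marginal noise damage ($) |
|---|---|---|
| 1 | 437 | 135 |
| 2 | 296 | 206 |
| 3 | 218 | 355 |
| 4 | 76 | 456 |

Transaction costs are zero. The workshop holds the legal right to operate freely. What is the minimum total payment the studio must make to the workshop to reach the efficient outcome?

Left alone the workshop would choose level 4 (marginal profit stays positive).
Efficient level: k* = 2 (marginal profit ≥ marginal noise damage through 2).
The studio must at least cover the workshop's forgone profit from cutting 4→2: 218 + 76 = 294.

$294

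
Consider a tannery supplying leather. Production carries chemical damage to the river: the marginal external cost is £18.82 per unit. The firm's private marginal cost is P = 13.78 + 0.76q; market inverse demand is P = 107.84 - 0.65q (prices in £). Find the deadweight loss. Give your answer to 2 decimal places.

Market equilibrium (private): 13.78 + 0.76q = 107.84 - 0.65q → q_m = 66.7092.
Social marginal cost = private MC + MEC = 32.60 + 0.76q.
Set SMC = demand: 32.60 + 0.76q = 107.84 - 0.65q → q* = 53.3617.
Height of the DWL triangle at q_m is SMC(q_m) − demand(q_m) = MEC(q_m) = 18.8200.
DWL = ½ × 13.3475 × 18.8200 = 125.6000.

DWL = £125.60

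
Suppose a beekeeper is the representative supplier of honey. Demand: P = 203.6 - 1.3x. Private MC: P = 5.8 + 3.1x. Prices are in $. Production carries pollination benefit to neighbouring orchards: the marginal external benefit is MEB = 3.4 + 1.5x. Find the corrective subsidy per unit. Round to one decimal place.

subsidy = $107.5 per unit

Social marginal cost = private MC − MEB = 2.4 + 1.6x.
Set SMC = demand: 2.4 + 1.6x = 203.6 - 1.3x → x* = 69.3793.
The Pigouvian subsidy equals MEB at x*: 3.4 + 1.5×69.3793 = 107.4690.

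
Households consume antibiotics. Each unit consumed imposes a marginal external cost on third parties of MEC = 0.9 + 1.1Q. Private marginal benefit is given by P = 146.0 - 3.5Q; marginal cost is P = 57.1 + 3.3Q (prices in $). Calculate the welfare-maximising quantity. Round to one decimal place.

Q* = 11.1

Social marginal benefit = demand − MEC = 145.1 - 4.6Q.
Set SMB = MC: 145.1 - 4.6Q = 57.1 + 3.3Q → Q* = 11.1392.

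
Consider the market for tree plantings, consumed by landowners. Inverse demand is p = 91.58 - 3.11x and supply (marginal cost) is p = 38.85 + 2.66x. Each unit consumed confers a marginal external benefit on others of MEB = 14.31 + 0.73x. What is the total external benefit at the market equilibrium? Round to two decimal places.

161.26

Market equilibrium (private): 38.85 + 2.66x = 91.58 - 3.11x → x_m = 9.1386.
Total external benefit = ∫₀^{x_m} (14.31 + 0.73x) dx = 14.31×9.1386 + ½×0.73×9.1386² = 161.2560.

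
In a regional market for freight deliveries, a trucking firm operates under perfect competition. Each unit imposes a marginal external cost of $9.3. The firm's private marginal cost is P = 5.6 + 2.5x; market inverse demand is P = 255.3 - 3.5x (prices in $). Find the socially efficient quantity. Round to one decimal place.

x* = 40.1

Social marginal cost = private MC + MEC = 14.9 + 2.5x.
Set SMC = demand: 14.9 + 2.5x = 255.3 - 3.5x → x* = 40.0667.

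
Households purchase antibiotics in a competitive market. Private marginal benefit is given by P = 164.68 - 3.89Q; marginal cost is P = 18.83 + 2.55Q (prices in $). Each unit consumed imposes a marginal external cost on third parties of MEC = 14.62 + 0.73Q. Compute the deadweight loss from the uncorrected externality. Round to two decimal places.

DWL = $67.68

Market equilibrium (private): 18.83 + 2.55Q = 164.68 - 3.89Q → Q_m = 22.6475.
Social marginal benefit = demand − MEC = 150.06 - 4.62Q.
Set SMB = MC: 150.06 - 4.62Q = 18.83 + 2.55Q → Q* = 18.3026.
Between Q* and Q_m the wedge MC − SMB runs linearly from 0 to MEC(Q_m), so the loss is a triangle.
DWL = ½ × 4.3449 × 31.1527 = 67.6777.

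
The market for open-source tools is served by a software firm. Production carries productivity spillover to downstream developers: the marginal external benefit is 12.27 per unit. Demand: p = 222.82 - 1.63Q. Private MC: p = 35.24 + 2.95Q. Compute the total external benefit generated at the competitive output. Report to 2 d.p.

502.53

Market equilibrium (private): 35.24 + 2.95Q = 222.82 - 1.63Q → Q_m = 40.9563.
Total external benefit = MEB × Q_m = 12.27 × 40.9563 = 502.5338.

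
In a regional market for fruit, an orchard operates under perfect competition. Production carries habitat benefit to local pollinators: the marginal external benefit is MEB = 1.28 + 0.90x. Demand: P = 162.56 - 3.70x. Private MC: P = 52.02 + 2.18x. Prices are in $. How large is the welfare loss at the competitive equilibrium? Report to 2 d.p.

Market equilibrium (private): 52.02 + 2.18x = 162.56 - 3.70x → x_m = 18.7993.
Social marginal cost = private MC − MEB = 50.74 + 1.28x.
Set SMC = demand: 50.74 + 1.28x = 162.56 - 3.70x → x* = 22.4538.
The welfare-loss triangle has base |x_m − x*| and height MEB(x_m) (the vertical gap between SMC and demand is zero at x* and MEB at x_m).
DWL = ½ × 3.6545 × 18.1994 = 33.2549.

DWL = $33.25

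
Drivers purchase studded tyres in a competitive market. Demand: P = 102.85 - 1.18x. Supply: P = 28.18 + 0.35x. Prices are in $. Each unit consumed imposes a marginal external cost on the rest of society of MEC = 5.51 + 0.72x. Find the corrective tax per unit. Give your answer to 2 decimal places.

tax = $27.64 per unit

Social marginal benefit = demand − MEC = 97.34 - 1.90x.
Set SMB = MC: 97.34 - 1.90x = 28.18 + 0.35x → x* = 30.7378.
The Pigouvian tax equals MEC at x*: 5.51 + 0.72×30.7378 = 27.6412.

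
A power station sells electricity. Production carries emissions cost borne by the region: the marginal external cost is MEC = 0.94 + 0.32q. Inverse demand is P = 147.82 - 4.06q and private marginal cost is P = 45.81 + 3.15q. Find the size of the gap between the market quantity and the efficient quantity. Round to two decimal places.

0.73 units

Market equilibrium (private): 45.81 + 3.15q = 147.82 - 4.06q → q_m = 14.1484.
Social marginal cost = private MC + MEC = 46.75 + 3.47q.
Set SMC = demand: 46.75 + 3.47q = 147.82 - 4.06q → q* = 13.4223.
Gap = |14.1484 − 13.4223| = 0.7261.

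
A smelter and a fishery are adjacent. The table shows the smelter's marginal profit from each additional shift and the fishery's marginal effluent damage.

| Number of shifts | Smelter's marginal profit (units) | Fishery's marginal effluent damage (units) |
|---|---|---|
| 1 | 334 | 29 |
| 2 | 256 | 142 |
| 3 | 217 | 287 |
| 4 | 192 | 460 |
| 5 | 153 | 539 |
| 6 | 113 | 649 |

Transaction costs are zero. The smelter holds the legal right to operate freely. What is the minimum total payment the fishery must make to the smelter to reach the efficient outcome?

675

Left alone the smelter would choose level 6 (marginal profit stays positive).
Efficient level: k* = 2 (marginal profit ≥ marginal effluent damage through 2).
The fishery must at least cover the smelter's forgone profit from cutting 6→2: 217 + 192 + 153 + 113 = 675.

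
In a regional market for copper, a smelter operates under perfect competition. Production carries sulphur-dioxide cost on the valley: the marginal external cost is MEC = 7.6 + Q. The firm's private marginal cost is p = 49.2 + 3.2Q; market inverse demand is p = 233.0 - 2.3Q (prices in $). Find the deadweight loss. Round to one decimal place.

DWL = $129.4

Market equilibrium (private): 49.2 + 3.2Q = 233.0 - 2.3Q → Q_m = 33.4182.
Social marginal cost = private MC + MEC = 56.8 + 4.2Q.
Set SMC = demand: 56.8 + 4.2Q = 233.0 - 2.3Q → Q* = 27.1077.
Between Q* and Q_m the wedge SMC − demand runs linearly from 0 to MEC(Q_m), so the loss is a triangle.
DWL = ½ × 6.3105 × 41.0182 = 129.4227.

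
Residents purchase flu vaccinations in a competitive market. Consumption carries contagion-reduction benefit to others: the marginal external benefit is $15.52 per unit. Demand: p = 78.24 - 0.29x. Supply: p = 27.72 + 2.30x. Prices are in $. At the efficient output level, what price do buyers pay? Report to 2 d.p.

Social marginal benefit = demand + MEB = 93.76 - 0.29x.
Set SMB = MC: 93.76 - 0.29x = 27.72 + 2.30x → x* = 25.4981.
Consumer price on the demand curve at x*: 78.24 − 0.29×25.4981 = 70.8456.

P = $70.85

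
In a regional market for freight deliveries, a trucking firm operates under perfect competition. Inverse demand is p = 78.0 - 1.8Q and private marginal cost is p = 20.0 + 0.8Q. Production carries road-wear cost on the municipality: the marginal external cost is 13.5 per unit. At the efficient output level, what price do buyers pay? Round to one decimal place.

P = 47.2

Social marginal cost = private MC + MEC = 33.5 + 0.8Q.
Set SMC = demand: 33.5 + 0.8Q = 78.0 - 1.8Q → Q* = 17.1154.
Consumer price on the demand curve at Q*: 78.0 − 1.8×17.1154 = 47.1923.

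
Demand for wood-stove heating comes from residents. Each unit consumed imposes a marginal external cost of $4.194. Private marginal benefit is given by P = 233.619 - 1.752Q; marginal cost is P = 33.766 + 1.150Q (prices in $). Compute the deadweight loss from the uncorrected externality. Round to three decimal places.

Market equilibrium (private): 33.766 + 1.150Q = 233.619 - 1.752Q → Q_m = 68.8673.
Social marginal benefit = demand − MEC = 229.425 - 1.752Q.
Set SMB = MC: 229.425 - 1.752Q = 33.766 + 1.150Q → Q* = 67.4221.
The welfare-loss triangle has base |Q_m − Q*| and height MEC(Q_m) (the vertical gap between SMB and MC is zero at Q* and MEC at Q_m).
DWL = ½ × 1.4452 × 4.1940 = 3.0306.

DWL = $3.031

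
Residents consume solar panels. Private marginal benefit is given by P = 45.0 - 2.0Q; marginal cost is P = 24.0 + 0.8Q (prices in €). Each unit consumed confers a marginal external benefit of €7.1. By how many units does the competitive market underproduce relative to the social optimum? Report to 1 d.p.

Market equilibrium (private): 24.0 + 0.8Q = 45.0 - 2.0Q → Q_m = 7.5000.
Social marginal benefit = demand + MEB = 52.1 - 2.0Q.
Set SMB = MC: 52.1 - 2.0Q = 24.0 + 0.8Q → Q* = 10.0357.
Gap = |7.5000 − 10.0357| = 2.5357.

2.5 units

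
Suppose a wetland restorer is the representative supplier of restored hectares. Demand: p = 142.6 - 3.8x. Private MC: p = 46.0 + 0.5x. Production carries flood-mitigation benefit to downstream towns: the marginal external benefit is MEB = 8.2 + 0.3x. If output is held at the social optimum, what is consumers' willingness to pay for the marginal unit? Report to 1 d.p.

Social marginal cost = private MC − MEB = 37.8 + 0.2x.
Set SMC = demand: 37.8 + 0.2x = 142.6 - 3.8x → x* = 26.2000.
Consumer price on the demand curve at x*: 142.6 − 3.8×26.2000 = 43.0400.

P = 43.0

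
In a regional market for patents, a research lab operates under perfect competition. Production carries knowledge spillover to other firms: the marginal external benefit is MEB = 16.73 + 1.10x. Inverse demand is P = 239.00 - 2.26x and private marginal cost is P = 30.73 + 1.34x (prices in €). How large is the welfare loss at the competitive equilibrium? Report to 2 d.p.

Market equilibrium (private): 30.73 + 1.34x = 239.00 - 2.26x → x_m = 57.8528.
Social marginal cost = private MC − MEB = 14.00 + 0.24x.
Set SMC = demand: 14.00 + 0.24x = 239.00 - 2.26x → x* = 90.0000.
The loss is the area between SMC and demand from x* to x_m; with linear curves that's a triangle of height MEB(x_m).
DWL = ½ × 32.1472 × 80.3681 = 1291.8047.

DWL = €1291.80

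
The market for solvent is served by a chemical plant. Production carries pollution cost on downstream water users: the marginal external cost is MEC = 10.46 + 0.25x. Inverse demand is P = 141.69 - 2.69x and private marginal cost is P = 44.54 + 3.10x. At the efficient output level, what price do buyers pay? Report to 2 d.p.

Social marginal cost = private MC + MEC = 55.00 + 3.35x.
Set SMC = demand: 55.00 + 3.35x = 141.69 - 2.69x → x* = 14.3526.
Consumer price on the demand curve at x*: 141.69 − 2.69×14.3526 = 103.0815.

P = 103.08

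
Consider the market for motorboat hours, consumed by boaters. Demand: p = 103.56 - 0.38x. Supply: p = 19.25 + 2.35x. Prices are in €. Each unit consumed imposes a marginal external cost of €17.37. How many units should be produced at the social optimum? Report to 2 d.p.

Social marginal benefit = demand − MEC = 86.19 - 0.38x.
Set SMB = MC: 86.19 - 0.38x = 19.25 + 2.35x → x* = 24.5201.

x* = 24.52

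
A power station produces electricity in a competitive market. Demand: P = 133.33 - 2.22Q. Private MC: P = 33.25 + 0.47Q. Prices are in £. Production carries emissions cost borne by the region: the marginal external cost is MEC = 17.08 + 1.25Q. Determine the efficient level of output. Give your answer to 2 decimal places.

Social marginal cost = private MC + MEC = 50.33 + 1.72Q.
Set SMC = demand: 50.33 + 1.72Q = 133.33 - 2.22Q → Q* = 21.0660.

Q* = 21.07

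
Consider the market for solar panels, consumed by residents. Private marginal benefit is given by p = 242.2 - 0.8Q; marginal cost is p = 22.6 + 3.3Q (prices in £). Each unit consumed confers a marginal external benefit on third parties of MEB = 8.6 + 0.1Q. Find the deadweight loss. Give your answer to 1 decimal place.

DWL = £24.3

Market equilibrium (private): 22.6 + 3.3Q = 242.2 - 0.8Q → Q_m = 53.5610.
Social marginal benefit = demand + MEB = 250.8 - 0.7Q.
Set SMB = MC: 250.8 - 0.7Q = 22.6 + 3.3Q → Q* = 57.0500.
Height of the DWL triangle at Q_m is SMB(Q_m) − MC(Q_m) = MEB(Q_m) = 13.9561.
DWL = ½ × 3.4890 × 13.9561 = 24.3464.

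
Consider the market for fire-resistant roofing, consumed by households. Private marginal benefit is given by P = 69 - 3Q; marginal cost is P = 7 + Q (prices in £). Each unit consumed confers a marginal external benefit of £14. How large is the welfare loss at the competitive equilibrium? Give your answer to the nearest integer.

DWL = £25

Market equilibrium (private): 7 + Q = 69 - 3Q → Q_m = 15.5000.
Social marginal benefit = demand + MEB = 83 - 3Q.
Set SMB = MC: 83 - 3Q = 7 + Q → Q* = 19.0000.
The welfare-loss triangle has base |Q_m − Q*| and height MEB(Q_m) (the vertical gap between SMB and MC is zero at Q* and MEB at Q_m).
DWL = ½ × 3.5000 × 14.0000 = 24.5000.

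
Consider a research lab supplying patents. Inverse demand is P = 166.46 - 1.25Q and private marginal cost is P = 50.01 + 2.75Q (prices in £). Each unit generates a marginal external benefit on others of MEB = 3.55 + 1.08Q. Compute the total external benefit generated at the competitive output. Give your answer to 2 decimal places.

Market equilibrium (private): 50.01 + 2.75Q = 166.46 - 1.25Q → Q_m = 29.1125.
Total external benefit = ∫₀^{Q_m} (3.55 + 1.08Q) dQ = 3.55×29.1125 + ½×1.08×29.1125² = 561.0197.

£561.02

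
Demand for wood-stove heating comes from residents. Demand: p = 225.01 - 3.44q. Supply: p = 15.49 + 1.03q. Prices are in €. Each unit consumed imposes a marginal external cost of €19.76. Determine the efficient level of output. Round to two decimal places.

Social marginal benefit = demand − MEC = 205.25 - 3.44q.
Set SMB = MC: 205.25 - 3.44q = 15.49 + 1.03q → q* = 42.4519.

q* = 42.45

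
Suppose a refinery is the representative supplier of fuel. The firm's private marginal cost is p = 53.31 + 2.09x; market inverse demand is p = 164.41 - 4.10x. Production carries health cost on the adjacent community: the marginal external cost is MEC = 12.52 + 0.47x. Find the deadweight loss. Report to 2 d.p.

Market equilibrium (private): 53.31 + 2.09x = 164.41 - 4.10x → x_m = 17.9483.
Social marginal cost = private MC + MEC = 65.83 + 2.56x.
Set SMC = demand: 65.83 + 2.56x = 164.41 - 4.10x → x* = 14.8018.
Height of the DWL triangle at x_m is SMC(x_m) − demand(x_m) = MEC(x_m) = 20.9557.
DWL = ½ × 3.1465 × 20.9557 = 32.9686.

DWL = 32.97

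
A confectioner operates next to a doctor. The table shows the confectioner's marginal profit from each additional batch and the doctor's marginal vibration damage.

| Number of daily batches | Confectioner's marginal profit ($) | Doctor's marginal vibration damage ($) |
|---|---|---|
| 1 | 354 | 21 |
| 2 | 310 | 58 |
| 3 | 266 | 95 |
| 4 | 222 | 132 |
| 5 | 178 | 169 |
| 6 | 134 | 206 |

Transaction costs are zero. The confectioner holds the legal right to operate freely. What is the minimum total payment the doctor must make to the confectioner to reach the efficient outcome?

$134

Left alone the confectioner would choose level 6 (marginal profit stays positive).
Efficient level: k* = 5 (marginal profit ≥ marginal vibration damage through 5).
The doctor must at least cover the confectioner's forgone profit from cutting 6→5: 134 = 134.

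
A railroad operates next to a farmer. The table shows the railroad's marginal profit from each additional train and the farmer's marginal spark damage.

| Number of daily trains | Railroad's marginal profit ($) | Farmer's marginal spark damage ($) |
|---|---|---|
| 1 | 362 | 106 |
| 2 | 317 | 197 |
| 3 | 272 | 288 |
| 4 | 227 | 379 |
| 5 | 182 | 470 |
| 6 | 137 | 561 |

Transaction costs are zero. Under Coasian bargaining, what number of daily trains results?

Bargaining reaches the level where marginal profit last exceeds marginal spark damage.
That holds through level 2 (317 ≥ 197) but not at 3 (272 < 288).

2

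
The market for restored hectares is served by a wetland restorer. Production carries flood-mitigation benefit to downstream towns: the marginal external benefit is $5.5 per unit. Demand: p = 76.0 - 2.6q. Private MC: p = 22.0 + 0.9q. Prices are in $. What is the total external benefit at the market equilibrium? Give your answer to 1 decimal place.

Market equilibrium (private): 22.0 + 0.9q = 76.0 - 2.6q → q_m = 15.4286.
Total external benefit = MEB × q_m = 5.5 × 15.4286 = 84.8573.

$84.9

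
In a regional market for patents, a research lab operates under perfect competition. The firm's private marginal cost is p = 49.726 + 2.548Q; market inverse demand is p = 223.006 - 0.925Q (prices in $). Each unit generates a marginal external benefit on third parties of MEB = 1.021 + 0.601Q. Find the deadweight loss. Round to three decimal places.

DWL = $167.380

Market equilibrium (private): 49.726 + 2.548Q = 223.006 - 0.925Q → Q_m = 49.8935.
Social marginal cost = private MC − MEB = 48.705 + 1.947Q.
Set SMC = demand: 48.705 + 1.947Q = 223.006 - 0.925Q → Q* = 60.6898.
The loss is the area between SMC and demand from Q* to Q_m; with linear curves that's a triangle of height MEB(Q_m).
DWL = ½ × 10.7963 × 31.0070 = 167.3804.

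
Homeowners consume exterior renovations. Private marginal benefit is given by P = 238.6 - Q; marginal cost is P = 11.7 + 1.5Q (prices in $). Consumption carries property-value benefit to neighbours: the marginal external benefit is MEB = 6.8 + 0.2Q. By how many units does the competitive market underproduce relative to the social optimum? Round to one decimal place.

10.8 units

Market equilibrium (private): 11.7 + 1.5Q = 238.6 - Q → Q_m = 90.7600.
Social marginal benefit = demand + MEB = 245.4 - 0.8Q.
Set SMB = MC: 245.4 - 0.8Q = 11.7 + 1.5Q → Q* = 101.6087.
Gap = |90.7600 − 101.6087| = 10.8487.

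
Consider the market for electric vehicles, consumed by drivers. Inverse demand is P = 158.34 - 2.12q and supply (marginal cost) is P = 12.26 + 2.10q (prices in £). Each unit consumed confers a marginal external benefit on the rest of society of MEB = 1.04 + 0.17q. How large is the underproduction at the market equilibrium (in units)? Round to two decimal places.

Market equilibrium (private): 12.26 + 2.10q = 158.34 - 2.12q → q_m = 34.6161.
Social marginal benefit = demand + MEB = 159.38 - 1.95q.
Set SMB = MC: 159.38 - 1.95q = 12.26 + 2.10q → q* = 36.3259.
Gap = |34.6161 − 36.3259| = 1.7098.

1.71 units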